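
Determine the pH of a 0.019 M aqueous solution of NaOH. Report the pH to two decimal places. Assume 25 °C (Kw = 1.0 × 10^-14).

pH = 12.28

NaOH is a strong base; [OH-] = 0.019 M.
pOH = -log(0.019) = 1.72
pH = 14.00 - 1.72 = 12.28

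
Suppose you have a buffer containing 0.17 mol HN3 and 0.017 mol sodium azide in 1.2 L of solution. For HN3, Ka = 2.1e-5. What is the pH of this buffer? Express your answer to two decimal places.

pH = 3.68

pKa = −log(2.1 × 10^-5) = 4.678
pH = pKa + log([A⁻]/[HA]) = 4.678 + log(0.017/0.17)
pH = 4.678 + (-1.000) = 3.68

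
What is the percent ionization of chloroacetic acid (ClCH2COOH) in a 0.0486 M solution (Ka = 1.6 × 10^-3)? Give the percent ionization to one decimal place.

ClCH2COOH ⇌ ClCH2COO- + H+; let x = [H+] at equilibrium.
Solve x² + 0.0016x − 7.78e-05 = 0 → x = 8.05 × 10^-3 M
% ionization = x/C₀ × 100% = 8.05 × 10^-3/0.0486 × 100% = 16.6%

16.6%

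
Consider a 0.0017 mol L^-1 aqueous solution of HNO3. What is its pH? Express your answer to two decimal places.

HNO3 is a strong acid and dissociates completely, so [H+] = 0.0017 M.
pH = -log(0.0017) = 2.77

pH = 2.77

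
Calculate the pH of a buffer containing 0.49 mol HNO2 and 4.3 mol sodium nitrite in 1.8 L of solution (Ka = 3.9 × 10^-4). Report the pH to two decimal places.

pKa = −log(3.9 × 10^-4) = 3.409
Using pH = pKa + log([base]/[acid]) with [base]/[acid] = 4.3/0.49:
pH = 3.409 + (+0.943) = 4.35

pH = 4.35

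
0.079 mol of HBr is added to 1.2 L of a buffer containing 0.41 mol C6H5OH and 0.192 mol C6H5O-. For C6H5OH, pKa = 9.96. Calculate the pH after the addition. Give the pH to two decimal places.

pH = 9.32

Added H+ converts C6H5O- to C6H5OH: C6H5OH → 0.489 mol, C6H5O- → 0.113 mol.
pH = pKa + log(n_C6H5O-/n_C6H5OH) = 9.96 + log(0.113/0.489) = 9.96 + (-0.636)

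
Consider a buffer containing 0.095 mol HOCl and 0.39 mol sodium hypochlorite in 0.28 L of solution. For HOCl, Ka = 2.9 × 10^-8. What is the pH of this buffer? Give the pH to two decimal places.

pKa = −log(2.9 × 10^-8) = 7.538
Henderson–Hasselbalch: pH = pKa + log([OCl-]/[HOCl]) = 7.538 + log(0.39/0.095)
pH = 7.538 + (+0.613) = 8.15

pH = 8.15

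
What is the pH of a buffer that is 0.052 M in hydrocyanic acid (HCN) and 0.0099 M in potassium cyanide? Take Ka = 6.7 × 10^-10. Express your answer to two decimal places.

pKa = −log(6.7 × 10^-10) = 9.174
Henderson–Hasselbalch: pH = pKa + log([CN-]/[HCN]) = 9.174 + log(0.0099/0.052)
pH = 9.174 + (-0.720) = 8.45

pH = 8.45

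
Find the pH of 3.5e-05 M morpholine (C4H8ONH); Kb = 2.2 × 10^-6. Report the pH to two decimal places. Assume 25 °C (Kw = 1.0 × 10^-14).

pH = 8.89

C4H8ONH + H2O ⇌ C4H8ONH2+ + OH-
Kb = [OH-]²/(3.5e-05 − [OH-]) = 2.2 × 10^-6
The 5% rule fails; solving [OH-]² + Kb·[OH-] − Kb·C₀ = 0 exactly:
[OH-] = (−Kb + √(Kb² + 4·Kb·C₀))/2 = 7.74 × 10^-6 M
pOH = −log(7.74 × 10^-6) = 5.11; pH = 14.00 − 5.11 = 8.89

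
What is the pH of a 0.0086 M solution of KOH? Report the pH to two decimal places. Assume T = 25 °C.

KOH is a strong base; [OH-] = 0.0086 M.
pOH = -log(0.0086) = 2.07
pH = 14.00 - 2.07 = 11.93

pH = 11.93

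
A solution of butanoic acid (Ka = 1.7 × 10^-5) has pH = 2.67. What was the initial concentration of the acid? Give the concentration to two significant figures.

[H+] = 10^(-2.67) = 2.14 × 10^-3 M = x
Ka = x²/(C₀ − x) ⇒ C₀ = x + x²/Ka
C₀ = 2.14 × 10^-3 + (2.14 × 10^-3)²/(1.7 × 10^-5) = 2.72 × 10^-1 M

C₀ = 2.7 × 10^-1 M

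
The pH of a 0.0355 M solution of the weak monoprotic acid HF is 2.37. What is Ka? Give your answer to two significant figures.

Ka = 5.8 × 10^-4

[H+] = 10^(-2.37) = 4.27 × 10^-3 M
At equilibrium [HA] = 0.0355 − 4.27 × 10^-3 = 3.12 × 10^-2 M
Ka = [H+][A-]/[HA] = (4.27 × 10^-3)² / 3.12 × 10^-2 = 5.8 × 10^-4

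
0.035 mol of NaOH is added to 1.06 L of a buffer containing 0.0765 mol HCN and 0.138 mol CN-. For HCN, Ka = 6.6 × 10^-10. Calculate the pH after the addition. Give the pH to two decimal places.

OH- converts HCN to CN-: HCN → 0.0415 mol, CN- → 0.173 mol.
pKa = −log(6.6 × 10^-10) = 9.180
pH = pKa + log([A⁻]/[HA]) = 9.180 + log(0.173/0.0415) = 9.180 +0.620

pH = 9.80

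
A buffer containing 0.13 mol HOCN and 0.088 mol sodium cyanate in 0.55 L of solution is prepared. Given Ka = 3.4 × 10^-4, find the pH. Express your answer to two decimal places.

pH = 3.30

pKa = −log(3.4 × 10^-4) = 3.469
Henderson–Hasselbalch: pH = pKa + log([OCN-]/[HOCN]) = 3.469 + log(0.088/0.13)
pH = 3.469 + (-0.169) = 3.30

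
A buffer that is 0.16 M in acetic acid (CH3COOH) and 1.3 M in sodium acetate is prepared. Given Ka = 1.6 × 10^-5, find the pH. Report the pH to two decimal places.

pKa = −log(1.6 × 10^-5) = 4.796
Using pH = pKa + log([base]/[acid]) with [base]/[acid] = 1.3/0.16:
pH = 4.796 + (+0.910) = 5.71

pH = 5.71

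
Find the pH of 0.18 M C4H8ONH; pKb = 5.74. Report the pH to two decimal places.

pH = 10.76

C4H8ONH + H2O ⇌ C4H8ONH2+ + OH-
Kb = 10^(−5.74) = 1.82 × 10^-6
From the ICE table, Kb = [OH-]²/(0.18 − [OH-]) = 1.82 × 10^-6.
Since Kb ≪ C₀, [OH-] ≈ √(Kb·C₀) = 5.72 × 10^-4 M.
([OH-]/C₀ = 0.32% < 5%, so the approximation holds.)
pOH = −log(5.72 × 10^-4) = 3.24; pH = 14.00 − 3.24 = 10.76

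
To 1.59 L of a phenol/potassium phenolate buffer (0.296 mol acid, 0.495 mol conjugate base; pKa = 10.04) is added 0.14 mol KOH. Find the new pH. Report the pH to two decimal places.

pH = 10.65

OH- converts C6H5OH to C6H5O-: C6H5OH → 0.156 mol, C6H5O- → 0.635 mol.
pH = pKa + log([A⁻]/[HA]) = 10.04 + log(0.635/0.156) = 10.04 +0.610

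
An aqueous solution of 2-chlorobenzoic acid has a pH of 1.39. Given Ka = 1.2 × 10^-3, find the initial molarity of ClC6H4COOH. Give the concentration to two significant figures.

C₀ = 1.4 M

[H+] = 10^(-1.39) = 4.07 × 10^-2 M = x
Ka = x²/(C₀ − x) ⇒ C₀ = x + x²/Ka
C₀ = 4.07 × 10^-2 + (4.07 × 10^-2)²/(1.2 × 10^-3) = 1.42 M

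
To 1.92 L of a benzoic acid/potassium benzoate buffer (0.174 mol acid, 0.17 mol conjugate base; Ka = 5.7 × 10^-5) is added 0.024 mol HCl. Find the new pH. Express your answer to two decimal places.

pH = 4.11

Added H+ converts C6H5COO- to C6H5COOH: C6H5COOH → 0.198 mol, C6H5COO- → 0.146 mol.
pKa = −log(5.7 × 10^-5) = 4.244
Henderson–Hasselbalch with mole ratio 0.146/0.198: pH = 4.244 + (-0.132)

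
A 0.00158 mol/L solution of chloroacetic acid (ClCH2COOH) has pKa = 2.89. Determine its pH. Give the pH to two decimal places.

pH = 3.04

ClCH2COOH ⇌ ClCH2COO- + H+
Ka = 10^(−2.89) = 1.29 × 10^-3
Ka = [H+]²/(0.00158 − [H+]) = 1.29 × 10^-3
The 5% rule fails; solving [H+]² + Ka·[H+] − Ka·C₀ = 0 exactly:
[H+] = [−0.00129 + √(0.00129² + 8.15e-06)]/2 = 9.22 × 10^-4 M
pH = −log(9.22 × 10^-4) = 3.04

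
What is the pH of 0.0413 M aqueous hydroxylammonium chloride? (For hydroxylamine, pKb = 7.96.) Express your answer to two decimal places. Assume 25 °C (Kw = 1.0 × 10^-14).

pH = 3.71

NH3OH+ is the conjugate acid of the weak base NH2OH.
Kb = 10^(−7.96) = 1.10 × 10^-8
Ka = Kw/Kb = 1.0×10^-14 / 1.10 × 10^-8 = 9.09 × 10^-7
From the ICE table, Ka = [H+]²/(0.0413 − [H+]) = 9.09 × 10^-7.
Since Ka ≪ C₀, [H+] ≈ √(Ka·C₀) = 1.94 × 10^-4 M.
Check: 0.47% ionized — well under 5%, approximation valid.
pH = −log(1.94 × 10^-4) = 3.71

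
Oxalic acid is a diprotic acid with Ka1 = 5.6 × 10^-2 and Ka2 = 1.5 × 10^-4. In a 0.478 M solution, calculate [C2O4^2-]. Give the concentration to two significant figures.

1.5 × 10^-4 M

First ionization gives [H+] ≈ [HC2O4-] = 1.38 × 10^-1 M.
Second step: Ka2 = [H+][C2O4^2-]/[HC2O4-] ≈ [C2O4^2-] (since [H+] ≈ [HC2O4-]).
So [C2O4^2-] ≈ Ka2.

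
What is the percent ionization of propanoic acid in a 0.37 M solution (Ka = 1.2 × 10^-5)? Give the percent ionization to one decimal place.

CH3CH2COOH ⇌ CH3CH2COO- + H+; let x = [H+] at equilibrium.
x ≈ √(Ka·C₀) = √(1.2 × 10^-5 × 0.37) = 2.11 × 10^-3 M
% ionization = x/C₀ × 100% = 2.11 × 10^-3/0.37 × 100% = 0.6%

0.6%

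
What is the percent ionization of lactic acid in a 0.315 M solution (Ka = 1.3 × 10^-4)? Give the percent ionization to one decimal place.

2.0%

CH3CH(OH)COOH ⇌ CH3CH(OH)COO- + H+; let x = [H+] at equilibrium.
x ≈ √(Ka·C₀) = √(1.3 × 10^-4 × 0.315) = 6.40 × 10^-3 M
% ionization = x/C₀ × 100% = 6.40 × 10^-3/0.315 × 100% = 2.0%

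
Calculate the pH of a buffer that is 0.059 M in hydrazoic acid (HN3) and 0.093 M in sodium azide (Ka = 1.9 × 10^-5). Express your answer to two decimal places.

pKa = −log(1.9 × 10^-5) = 4.721
Using pH = pKa + log([base]/[acid]) with [base]/[acid] = 0.093/0.059:
pH = 4.721 + (+0.198) = 4.92

pH = 4.92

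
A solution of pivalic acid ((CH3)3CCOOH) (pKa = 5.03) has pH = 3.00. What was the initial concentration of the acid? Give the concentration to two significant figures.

[H+] = 10^(-3.00) = 1.00 × 10^-3 M = x
Ka = 10^(−5.03) = 9.33 × 10^-6
Ka = x²/(C₀ − x) ⇒ C₀ = x + x²/Ka
C₀ = 1.00 × 10^-3 + (1.00 × 10^-3)²/(9.33 × 10^-6) = 1.08 × 10^-1 M

C₀ = 1.1 × 10^-1 M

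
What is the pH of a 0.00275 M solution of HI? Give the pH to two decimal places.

pH = 2.56

HI is a strong acid and dissociates completely, so [H+] = 0.00275 M.
pH = -log(0.00275) = 2.56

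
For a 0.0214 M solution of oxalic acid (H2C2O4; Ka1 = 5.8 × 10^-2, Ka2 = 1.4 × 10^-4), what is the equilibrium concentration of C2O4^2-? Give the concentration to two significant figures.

First ionization gives [H+] ≈ [HC2O4-] = 1.66 × 10^-2 M.
Second step: Ka2 = [H+][C2O4^2-]/[HC2O4-] ≈ [C2O4^2-] (since [H+] ≈ [HC2O4-]).
So [C2O4^2-] ≈ Ka2.

1.4 × 10^-4 M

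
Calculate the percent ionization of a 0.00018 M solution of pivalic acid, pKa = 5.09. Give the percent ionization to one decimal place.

19.1%

(CH3)3CCOOH ⇌ (CH3)3CCOO- + H+; let x = [H+] at equilibrium.
Ka = 10^(−5.09) = 8.13 × 10^-6
Solve x² + 8.13e-06x − 1.46e-09 = 0 → x = 3.44 × 10^-5 M
% ionization = x/C₀ × 100% = 3.44 × 10^-5/0.00018 × 100% = 19.1%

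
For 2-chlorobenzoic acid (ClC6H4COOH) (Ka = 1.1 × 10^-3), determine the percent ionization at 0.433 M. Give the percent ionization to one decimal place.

4.9%

ClC6H4COOH ⇌ ClC6H4COO- + H+; let x = [H+] at equilibrium.
Ka = x²/(C₀ − x); solving the quadratic gives x = 2.13 × 10^-2 M.
% ionization = x/C₀ × 100% = 2.13 × 10^-2/0.433 × 100% = 4.9%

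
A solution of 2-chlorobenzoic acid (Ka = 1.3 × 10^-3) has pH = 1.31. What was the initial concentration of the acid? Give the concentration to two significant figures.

[H+] = 10^(-1.31) = 4.90 × 10^-2 M = x
Ka = x²/(C₀ − x) ⇒ C₀ = x + x²/Ka
C₀ = 4.90 × 10^-2 + (4.90 × 10^-2)²/(1.3 × 10^-3) = 1.90 M

C₀ = 1.9 M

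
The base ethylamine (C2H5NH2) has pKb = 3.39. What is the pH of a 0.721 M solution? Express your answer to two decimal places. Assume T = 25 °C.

pH = 12.23

C2H5NH2 + H2O ⇌ C2H5NH3+ + OH-
Kb = 10^(−3.39) = 4.07 × 10^-4
From the ICE table, Kb = x²/(0.721 − x) = 4.07 × 10^-4.
Assume x ≪ 0.721: x ≈ √(4.07 × 10^-4 × 0.721) = 1.71 × 10^-2 M
(x/C₀ = 2.4% < 5%, so the approximation holds.)
pOH = −log(1.71 × 10^-2) = 1.77; pH = 14.00 − 1.77 = 12.23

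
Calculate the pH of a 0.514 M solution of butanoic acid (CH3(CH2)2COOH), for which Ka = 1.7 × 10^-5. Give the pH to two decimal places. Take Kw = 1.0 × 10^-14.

pH = 2.53

CH3(CH2)2COOH ⇌ CH3(CH2)2COO- + H+
Ka = [H+]²/(0.514 − [H+]) = 1.7 × 10^-5
Neglecting [H+] in the denominator: [H+] = √(1.7 × 10^-5 × 0.514) = 2.96 × 10^-3 M
Check: 0.58% ionized — well under 5%, approximation valid.
pH = −log[H+] = −log(2.96 × 10^-3) = 2.53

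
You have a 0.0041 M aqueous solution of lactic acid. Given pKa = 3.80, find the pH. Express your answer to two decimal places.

CH3CH(OH)COOH ⇌ CH3CH(OH)COO- + H+
Ka = 10^(−3.80) = 1.58 × 10^-4
Let x = [H+] at equilibrium. Ka = x²/(0.0041 − x).
x is not negligible relative to C₀; solve x² + 0.000158·x − 6.48e-07 = 0.
x = [−0.000158 + √(0.000158² + 2.59e-06)]/2 = 7.30 × 10^-4 M
pH = −log(7.30 × 10^-4) = 3.14

pH = 3.14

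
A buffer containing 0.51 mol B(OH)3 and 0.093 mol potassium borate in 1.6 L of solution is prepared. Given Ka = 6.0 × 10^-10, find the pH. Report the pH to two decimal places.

pH = 8.48

pKa = −log(6.0 × 10^-10) = 9.222
Using pH = pKa + log([base]/[acid]) with [base]/[acid] = 0.093/0.51:
pH = 9.222 + (-0.739) = 8.48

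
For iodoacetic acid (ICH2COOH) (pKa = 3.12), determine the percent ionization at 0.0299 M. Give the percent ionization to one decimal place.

14.7%

ICH2COOH ⇌ ICH2COO- + H+; let x = [H+] at equilibrium.
Ka = 10^(−3.12) = 7.59 × 10^-4
Solve x² + 0.000759x − 2.27e-05 = 0 → x = 4.40 × 10^-3 M
Fraction ionized = 4.40 × 10^-3 / 0.0299 = 0.1472 → 14.7%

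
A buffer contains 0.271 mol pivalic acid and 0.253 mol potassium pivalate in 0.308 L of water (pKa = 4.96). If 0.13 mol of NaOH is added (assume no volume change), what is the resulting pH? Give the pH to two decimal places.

After neutralization: n((CH3)3CCOOH) = 0.141 mol, n((CH3)3CCOO-) = 0.383 mol.
pH = pKa + log(n_(CH3)3CCOO-/n_(CH3)3CCOOH) = 4.96 + log(0.383/0.141) = 4.96 + (+0.434)

pH = 5.39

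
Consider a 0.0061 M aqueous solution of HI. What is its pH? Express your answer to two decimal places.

HI is a strong acid and dissociates completely, so [H+] = 0.0061 M.
pH = -log(0.0061) = 2.21

pH = 2.21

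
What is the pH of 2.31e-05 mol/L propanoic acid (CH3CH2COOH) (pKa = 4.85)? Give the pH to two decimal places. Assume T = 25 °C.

CH3CH2COOH ⇌ CH3CH2COO- + H+
Ka = 10^(−4.85) = 1.41 × 10^-5
Let x = [H+] at equilibrium. Ka = x²/(2.31e-05 − x).
Here C₀/Ka ≈ 1.64, so the small-x approximation fails. Use the quadratic:
x = (−Ka + √(Ka² + 4·Ka·C₀))/2 = 1.23 × 10^-5 M
pH = −log(1.23 × 10^-5) = 4.91

pH = 4.91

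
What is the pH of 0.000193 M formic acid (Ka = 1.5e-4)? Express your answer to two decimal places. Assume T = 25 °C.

HCOOH ⇌ HCOO- + H+
Let x = [H+] at equilibrium. Ka = x²/(0.000193 − x).
x is not negligible relative to C₀; solve x² + 0.00015·x − 2.89e-08 = 0.
x = [−0.00015 + √(0.00015² + 1.16e-07)]/2 = 1.11 × 10^-4 M
pH = −log(1.11 × 10^-4) = 3.95

pH = 3.95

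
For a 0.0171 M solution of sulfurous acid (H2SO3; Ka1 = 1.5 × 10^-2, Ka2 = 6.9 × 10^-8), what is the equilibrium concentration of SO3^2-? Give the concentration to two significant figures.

First ionization gives [H+] ≈ [HSO3-] = 1.02 × 10^-2 M.
Second step: Ka2 = [H+][SO3^2-]/[HSO3-] ≈ [SO3^2-] (since [H+] ≈ [HSO3-]).
So [SO3^2-] ≈ Ka2.

6.9 × 10^-8 M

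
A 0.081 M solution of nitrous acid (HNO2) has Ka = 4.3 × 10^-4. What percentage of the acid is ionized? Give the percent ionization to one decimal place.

HNO2 ⇌ NO2- + H+; let x = [H+] at equilibrium.
Ka = x²/(C₀ − x); solving the quadratic gives x = 5.69 × 10^-3 M.
% ionization = x/C₀ × 100% = 5.69 × 10^-3/0.081 × 100% = 7.0%

7.0%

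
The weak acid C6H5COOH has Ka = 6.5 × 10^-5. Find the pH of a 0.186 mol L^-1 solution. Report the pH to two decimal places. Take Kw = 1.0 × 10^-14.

pH = 2.46

C6H5COOH ⇌ C6H5COO- + H+
Let x = [H+] at equilibrium. Ka = x²/(0.186 − x).
Neglecting x in the denominator: x = √(6.5 × 10^-5 × 0.186) = 3.48 × 10^-3 M
(x/C₀ = 1.9% < 5%, so the approximation holds.)
pH = −log(3.48 × 10^-3) = 2.46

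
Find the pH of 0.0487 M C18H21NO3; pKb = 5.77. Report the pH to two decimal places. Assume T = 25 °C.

C18H21NO3 + H2O ⇌ C18H22NO3+ + OH-
Kb = 10^(−5.77) = 1.70 × 10^-6
Kb = x²/(0.0487 − x) = 1.70 × 10^-6
Since Kb ≪ C₀, x ≈ √(Kb·C₀) = 2.88 × 10^-4 M.
(x/C₀ = 0.59% < 5%, so the approximation holds.)
pOH = 3.54, so pH = 14.00 − pOH = 10.46

pH = 10.46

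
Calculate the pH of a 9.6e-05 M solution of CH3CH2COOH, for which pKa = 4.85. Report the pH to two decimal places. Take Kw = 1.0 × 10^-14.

CH3CH2COOH ⇌ CH3CH2COO- + H+
Ka = 10^(−4.85) = 1.41 × 10^-5
Let x = [H+] at equilibrium. Ka = x²/(9.6e-05 − x).
The 5% rule fails; solving x² + Ka·x − Ka·C₀ = 0 exactly:
x = [−1.41e-05 + √(1.41e-05² + 5.41e-09)]/2 = 3.04 × 10^-5 M
pH = −log[H+] = −log(3.04 × 10^-5) = 4.52

pH = 4.52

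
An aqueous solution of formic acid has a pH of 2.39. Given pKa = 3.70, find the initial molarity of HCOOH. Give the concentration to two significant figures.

C₀ = 8.7 × 10^-2 M

[H+] = 10^(-2.39) = 4.07 × 10^-3 M = x
Ka = 10^(−3.70) = 2.00 × 10^-4
Ka = x²/(C₀ − x) ⇒ C₀ = x + x²/Ka
C₀ = 4.07 × 10^-3 + (4.07 × 10^-3)²/(2.00 × 10^-4) = 8.69 × 10^-2 M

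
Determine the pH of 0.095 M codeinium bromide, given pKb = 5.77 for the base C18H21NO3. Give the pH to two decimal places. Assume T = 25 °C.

pH = 4.63

C18H22NO3+ is the conjugate acid of the weak base C18H21NO3.
Kb = 10^(−5.77) = 1.70 × 10^-6
Ka = Kw/Kb = 1.0×10^-14 / 1.70 × 10^-6 = 5.88 × 10^-9
From the ICE table, Ka = x²/(0.095 − x) = 5.88 × 10^-9.
Since Ka ≪ C₀, x ≈ √(Ka·C₀) = 2.36 × 10^-5 M.
pH = −log(2.36 × 10^-5) = 4.63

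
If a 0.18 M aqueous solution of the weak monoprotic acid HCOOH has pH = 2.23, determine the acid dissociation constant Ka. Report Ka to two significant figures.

[H+] = 10^(-2.23) = 5.89 × 10^-3 M
At equilibrium [HA] = 0.18 − 5.89 × 10^-3 = 1.74 × 10^-1 M
Ka = [H+][A-]/[HA] = (5.89 × 10^-3)² / 1.74 × 10^-1 = 2.0 × 10^-4

Ka = 2.0 × 10^-4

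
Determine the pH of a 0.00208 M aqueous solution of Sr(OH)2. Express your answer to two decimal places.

Sr(OH)2 is a strong base (each formula unit releases 2 OH-); [OH-] = 0.00416 M.
pOH = -log(0.00416) = 2.38
pH = 14.00 - 2.38 = 11.62

pH = 11.62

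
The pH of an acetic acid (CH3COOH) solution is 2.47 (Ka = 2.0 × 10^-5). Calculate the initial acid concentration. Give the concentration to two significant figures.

[H+] = 10^(-2.47) = 3.39 × 10^-3 M = x
Ka = x²/(C₀ − x) ⇒ C₀ = x + x²/Ka
C₀ = 3.39 × 10^-3 + (3.39 × 10^-3)²/(2.0 × 10^-5) = 5.78 × 10^-1 M

C₀ = 5.8 × 10^-1 M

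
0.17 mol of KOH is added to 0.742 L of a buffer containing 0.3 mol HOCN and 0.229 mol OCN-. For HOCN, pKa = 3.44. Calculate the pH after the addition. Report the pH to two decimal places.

After neutralization: n(HOCN) = 0.13 mol, n(OCN-) = 0.399 mol.
Henderson–Hasselbalch with mole ratio 0.399/0.13: pH = 3.44 + (+0.487)

pH = 3.93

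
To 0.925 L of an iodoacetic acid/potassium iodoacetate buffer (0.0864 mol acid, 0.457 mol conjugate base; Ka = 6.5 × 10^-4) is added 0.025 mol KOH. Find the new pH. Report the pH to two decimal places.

pH = 4.08

OH- converts ICH2COOH to ICH2COO-: ICH2COOH → 0.0614 mol, ICH2COO- → 0.482 mol.
pKa = −log(6.5 × 10^-4) = 3.187
pH = pKa + log(n_ICH2COO-/n_ICH2COOH) = 3.187 + log(0.482/0.0614) = 3.187 + (+0.895)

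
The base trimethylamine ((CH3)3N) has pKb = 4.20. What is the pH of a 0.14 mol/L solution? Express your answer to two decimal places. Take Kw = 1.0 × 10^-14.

(CH3)3N + H2O ⇌ (CH3)3NH+ + OH-
Kb = 10^(−4.20) = 6.31 × 10^-5
Let x = [OH-] at equilibrium. Kb = x²/(0.14 − x).
Neglecting x in the denominator: x = √(6.31 × 10^-5 × 0.14) = 2.97 × 10^-3 M
(x/C₀ = 2.1% < 5%, so the approximation holds.)
pOH = 2.53, so pH = 14.00 − pOH = 11.47

pH = 11.47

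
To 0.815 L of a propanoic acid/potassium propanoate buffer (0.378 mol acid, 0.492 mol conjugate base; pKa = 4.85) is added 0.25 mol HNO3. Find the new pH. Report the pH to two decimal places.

Added H+ converts CH3CH2COO- to CH3CH2COOH: CH3CH2COOH → 0.628 mol, CH3CH2COO- → 0.242 mol.
Henderson–Hasselbalch with mole ratio 0.242/0.628: pH = 4.85 + (-0.414)

pH = 4.44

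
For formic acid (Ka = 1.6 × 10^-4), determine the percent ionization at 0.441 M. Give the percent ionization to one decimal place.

HCOOH ⇌ HCOO- + H+; let x = [H+] at equilibrium.
x ≈ √(Ka·C₀) = √(1.6 × 10^-4 × 0.441) = 8.40 × 10^-3 M
% ionization = x/C₀ × 100% = 8.40 × 10^-3/0.441 × 100% = 1.9%

1.9%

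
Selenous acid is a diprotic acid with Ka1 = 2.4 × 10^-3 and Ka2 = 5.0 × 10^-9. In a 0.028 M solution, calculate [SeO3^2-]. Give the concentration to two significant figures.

5.0 × 10^-9 M

First ionization gives [H+] ≈ [HSeO3-] = 7.08 × 10^-3 M.
Second step: Ka2 = [H+][SeO3^2-]/[HSeO3-] ≈ [SeO3^2-] (since [H+] ≈ [HSeO3-]).
So [SeO3^2-] ≈ Ka2.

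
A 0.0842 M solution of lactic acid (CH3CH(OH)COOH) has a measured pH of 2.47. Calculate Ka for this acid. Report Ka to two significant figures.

[H+] = 10^(-2.47) = 3.39 × 10^-3 M
At equilibrium [HA] = 0.0842 − 3.39 × 10^-3 = 8.08 × 10^-2 M
Ka = [H+][A-]/[HA] = (3.39 × 10^-3)² / 8.08 × 10^-2 = 1.4 × 10^-4

Ka = 1.4 × 10^-4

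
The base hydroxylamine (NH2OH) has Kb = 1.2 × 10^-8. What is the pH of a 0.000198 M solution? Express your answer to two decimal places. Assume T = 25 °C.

NH2OH + H2O ⇌ NH3OH+ + OH-
From the ICE table, Kb = x²/(0.000198 − x) = 1.2 × 10^-8.
Neglecting x in the denominator: x = √(1.2 × 10^-8 × 0.000198) = 1.54 × 10^-6 M
pOH = −log(1.54 × 10^-6) = 5.81; pH = 14.00 − 5.81 = 8.19

pH = 8.19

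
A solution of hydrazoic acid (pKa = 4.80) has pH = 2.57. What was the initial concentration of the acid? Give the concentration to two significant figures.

[H+] = 10^(-2.57) = 2.69 × 10^-3 M = x
Ka = 10^(−4.80) = 1.58 × 10^-5
Ka = x²/(C₀ − x) ⇒ C₀ = x + x²/Ka
C₀ = 2.69 × 10^-3 + (2.69 × 10^-3)²/(1.58 × 10^-5) = 4.61 × 10^-1 M

C₀ = 4.6 × 10^-1 M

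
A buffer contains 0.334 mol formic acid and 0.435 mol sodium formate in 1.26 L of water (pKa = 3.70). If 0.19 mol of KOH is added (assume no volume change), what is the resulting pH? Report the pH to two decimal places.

pH = 4.34

After neutralization: n(HCOOH) = 0.144 mol, n(HCOO-) = 0.625 mol.
Henderson–Hasselbalch with mole ratio 0.625/0.144: pH = 3.70 + (+0.638)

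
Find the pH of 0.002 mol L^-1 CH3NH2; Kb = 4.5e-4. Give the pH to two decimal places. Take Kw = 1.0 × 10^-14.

CH3NH2 + H2O ⇌ CH3NH3+ + OH-
Kb = [OH-]²/(0.002 − [OH-]) = 4.5 × 10^-4
[OH-] is not negligible relative to C₀; solve [OH-]² + 0.00045·[OH-] − 9e-07 = 0.
[OH-] = (−Kb + √(Kb² + 4·Kb·C₀))/2 = 7.50 × 10^-4 M
pOH = −log(7.50 × 10^-4) = 3.12; pH = 14.00 − 3.12 = 10.88

pH = 10.88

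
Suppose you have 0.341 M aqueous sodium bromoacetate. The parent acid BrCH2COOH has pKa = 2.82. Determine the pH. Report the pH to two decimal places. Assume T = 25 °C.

pH = 8.18

BrCH2COO- is the conjugate base of the weak acid BrCH2COOH.
Ka = 10^(−2.82) = 1.51 × 10^-3
Kb = Kw/Ka = 1.0×10^-14 / 1.51 × 10^-3 = 6.62 × 10^-12
From the ICE table, Kb = [OH-]²/(0.341 − [OH-]) = 6.62 × 10^-12.
Since Kb ≪ C₀, [OH-] ≈ √(Kb·C₀) = 1.50 × 10^-6 M.
Check: 0.00044% ionized — well under 5%, approximation valid.
pOH = −log(1.50 × 10^-6) = 5.82; pH = 14.00 − 5.82 = 8.18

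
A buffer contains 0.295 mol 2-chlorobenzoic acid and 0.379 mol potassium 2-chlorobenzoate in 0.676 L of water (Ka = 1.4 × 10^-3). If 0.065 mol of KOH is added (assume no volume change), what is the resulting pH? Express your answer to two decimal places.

pH = 3.14

OH- converts ClC6H4COOH to ClC6H4COO-: ClC6H4COOH → 0.23 mol, ClC6H4COO- → 0.444 mol.
pKa = −log(1.4 × 10^-3) = 2.854
pH = pKa + log(n_ClC6H4COO-/n_ClC6H4COOH) = 2.854 + log(0.444/0.23) = 2.854 + (+0.286)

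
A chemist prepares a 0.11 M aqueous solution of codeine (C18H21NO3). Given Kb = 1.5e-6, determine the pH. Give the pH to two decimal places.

pH = 10.61

C18H21NO3 + H2O ⇌ C18H22NO3+ + OH-
From the ICE table, Kb = [OH-]²/(0.11 − [OH-]) = 1.5 × 10^-6.
Since Kb ≪ C₀, [OH-] ≈ √(Kb·C₀) = 4.06 × 10^-4 M.
Check: 0.37% ionized — well under 5%, approximation valid.
pOH = −log(4.06 × 10^-4) = 3.39; pH = 14.00 − 3.39 = 10.61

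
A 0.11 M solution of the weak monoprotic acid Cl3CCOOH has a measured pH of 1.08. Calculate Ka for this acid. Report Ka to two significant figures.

Ka = 2.6 × 10^-1

[H+] = 10^(-1.08) = 8.32 × 10^-2 M
At equilibrium [HA] = 0.11 − 8.32 × 10^-2 = 2.68 × 10^-2 M
Ka = [H+][A-]/[HA] = (8.32 × 10^-2)² / 2.68 × 10^-2 = 2.6 × 10^-1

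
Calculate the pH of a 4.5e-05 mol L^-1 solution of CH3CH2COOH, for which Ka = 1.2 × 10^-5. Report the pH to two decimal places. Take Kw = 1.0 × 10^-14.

CH3CH2COOH ⇌ CH3CH2COO- + H+
From the ICE table, Ka = x²/(4.5e-05 − x) = 1.2 × 10^-5.
The 5% rule fails; solving x² + Ka·x − Ka·C₀ = 0 exactly:
x = [−1.2e-05 + √(1.2e-05² + 2.16e-09)]/2 = 1.80 × 10^-5 M
pH = −log(1.80 × 10^-5) = 4.74

pH = 4.74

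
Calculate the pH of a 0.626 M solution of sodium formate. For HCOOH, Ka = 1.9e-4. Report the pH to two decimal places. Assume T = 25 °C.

pH = 8.76

HCOO- is the conjugate base of the weak acid HCOOH.
Kb = Kw/Ka = 1.0×10^-14 / 1.9 × 10^-4 = 5.26 × 10^-11
From the ICE table, Kb = x²/(0.626 − x) = 5.26 × 10^-11.
Since Kb ≪ C₀, x ≈ √(Kb·C₀) = 5.74 × 10^-6 M.
pOH = −log(5.74 × 10^-6) = 5.24; pH = 14.00 − 5.24 = 8.76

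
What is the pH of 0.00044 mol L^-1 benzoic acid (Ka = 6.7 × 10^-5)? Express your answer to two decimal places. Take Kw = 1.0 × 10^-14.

C6H5COOH ⇌ C6H5COO- + H+
Ka = x²/(0.00044 − x) = 6.7 × 10^-5
x is not negligible relative to C₀; solve x² + 6.7e-05·x − 2.95e-08 = 0.
x = (−Ka + √(Ka² + 4·Ka·C₀))/2 = 1.41 × 10^-4 M
pH = −log[H+] = −log(1.41 × 10^-4) = 3.85

pH = 3.85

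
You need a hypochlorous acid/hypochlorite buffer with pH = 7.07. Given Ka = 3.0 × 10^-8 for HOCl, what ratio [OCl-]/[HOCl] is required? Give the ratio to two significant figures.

ratio = 0.35

pKa = -log(3.0 × 10^-8) = 7.523
pH = pKa + log(r) ⇒ log(r) = 7.07 − 7.523 = -0.453
r = [OCl-]/[HOCl] = 10^(-0.453) = 0.352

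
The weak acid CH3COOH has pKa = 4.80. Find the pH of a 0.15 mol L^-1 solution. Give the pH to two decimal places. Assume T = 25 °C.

pH = 2.81

CH3COOH ⇌ CH3COO- + H+
Ka = 10^(−4.80) = 1.58 × 10^-5
From the ICE table, Ka = x²/(0.15 − x) = 1.58 × 10^-5.
Since Ka ≪ C₀, x ≈ √(Ka·C₀) = 1.54 × 10^-3 M.
(x/C₀ = 1% < 5%, so the approximation holds.)
pH = −log[H+] = −log(1.54 × 10^-3) = 2.81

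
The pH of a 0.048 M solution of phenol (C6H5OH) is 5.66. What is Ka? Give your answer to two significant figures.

Ka = 1.0 × 10^-10

[H+] = 10^(-5.66) = 2.19 × 10^-6 M
At equilibrium [HA] = 0.048 − 2.19 × 10^-6 = 4.80 × 10^-2 M
Ka = [H+][A-]/[HA] = (2.19 × 10^-6)² / 4.80 × 10^-2 = 1.0 × 10^-10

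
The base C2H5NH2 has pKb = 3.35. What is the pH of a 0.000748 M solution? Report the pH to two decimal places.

pH = 10.60

C2H5NH2 + H2O ⇌ C2H5NH3+ + OH-
Kb = 10^(−3.35) = 4.47 × 10^-4
Let x = [OH-] at equilibrium. Kb = x²/(0.000748 − x).
x is not negligible relative to C₀; solve x² + 0.000447·x − 3.34e-07 = 0.
x = [−0.000447 + √(0.000447² + 1.34e-06)]/2 = 3.96 × 10^-4 M
pOH = −log(3.96 × 10^-4) = 3.40; pH = 14.00 − 3.40 = 10.60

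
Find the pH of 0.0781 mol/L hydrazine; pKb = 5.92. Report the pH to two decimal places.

pH = 10.49

N2H4 + H2O ⇌ N2H5+ + OH-
Kb = 10^(−5.92) = 1.20 × 10^-6
From the ICE table, Kb = [OH-]²/(0.0781 − [OH-]) = 1.20 × 10^-6.
Neglecting [OH-] in the denominator: [OH-] = √(1.20 × 10^-6 × 0.0781) = 3.06 × 10^-4 M
Check: 0.39% ionized — well under 5%, approximation valid.
pOH = −log(3.06 × 10^-4) = 3.51; pH = 14.00 − 3.51 = 10.49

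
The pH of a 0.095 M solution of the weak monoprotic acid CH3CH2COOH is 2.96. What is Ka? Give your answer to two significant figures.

Ka = 1.3 × 10^-5

[H+] = 10^(-2.96) = 1.10 × 10^-3 M
At equilibrium [HA] = 0.095 − 1.10 × 10^-3 = 9.39 × 10^-2 M
Ka = [H+][A-]/[HA] = (1.10 × 10^-3)² / 9.39 × 10^-2 = 1.3 × 10^-5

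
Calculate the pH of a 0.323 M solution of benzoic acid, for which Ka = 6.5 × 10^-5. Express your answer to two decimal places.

C6H5COOH ⇌ C6H5COO- + H+
From the ICE table, Ka = x²/(0.323 − x) = 6.5 × 10^-5.
Neglecting x in the denominator: x = √(6.5 × 10^-5 × 0.323) = 4.58 × 10^-3 M
Check: 1.4% ionized — well under 5%, approximation valid.
pH = −log[H+] = −log(4.58 × 10^-3) = 2.34

pH = 2.34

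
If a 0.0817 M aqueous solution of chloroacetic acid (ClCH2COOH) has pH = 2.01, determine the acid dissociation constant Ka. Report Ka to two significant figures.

Ka = 1.3 × 10^-3

[H+] = 10^(-2.01) = 9.77 × 10^-3 M
At equilibrium [HA] = 0.0817 − 9.77 × 10^-3 = 7.19 × 10^-2 M
Ka = [H+][A-]/[HA] = (9.77 × 10^-3)² / 7.19 × 10^-2 = 1.3 × 10^-3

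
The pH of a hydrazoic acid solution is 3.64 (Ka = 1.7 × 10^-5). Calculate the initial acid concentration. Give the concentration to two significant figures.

[H+] = 10^(-3.64) = 2.29 × 10^-4 M = x
Ka = x²/(C₀ − x) ⇒ C₀ = x + x²/Ka
C₀ = 2.29 × 10^-4 + (2.29 × 10^-4)²/(1.7 × 10^-5) = 3.31 × 10^-3 M

C₀ = 3.3 × 10^-3 M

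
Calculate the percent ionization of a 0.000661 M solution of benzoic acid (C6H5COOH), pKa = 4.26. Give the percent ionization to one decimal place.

25.0%

C6H5COOH ⇌ C6H5COO- + H+; let x = [H+] at equilibrium.
Ka = 10^(−4.26) = 5.50 × 10^-5
Ka = x²/(C₀ − x); solving the quadratic gives x = 1.65 × 10^-4 M.
% ionization = x/C₀ × 100% = 1.65 × 10^-4/0.000661 × 100% = 25.0%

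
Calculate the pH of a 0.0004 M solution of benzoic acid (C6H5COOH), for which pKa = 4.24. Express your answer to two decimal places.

pH = 3.90

C6H5COOH ⇌ C6H5COO- + H+
Ka = 10^(−4.24) = 5.75 × 10^-5
From the ICE table, Ka = [H+]²/(0.0004 − [H+]) = 5.75 × 10^-5.
[H+] is not negligible relative to C₀; solve [H+]² + 5.75e-05·[H+] − 2.3e-08 = 0.
[H+] = (−Ka + √(Ka² + 4·Ka·C₀))/2 = 1.26 × 10^-4 M
pH = −log[H+] = −log(1.26 × 10^-4) = 3.90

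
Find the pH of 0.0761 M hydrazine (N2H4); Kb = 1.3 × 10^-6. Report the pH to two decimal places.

pH = 10.50

N2H4 + H2O ⇌ N2H5+ + OH-
Let x = [OH-] at equilibrium. Kb = x²/(0.0761 − x).
Assume x ≪ 0.0761: x ≈ √(1.3 × 10^-6 × 0.0761) = 3.15 × 10^-4 M
pOH = 3.50, so pH = 14.00 − pOH = 10.50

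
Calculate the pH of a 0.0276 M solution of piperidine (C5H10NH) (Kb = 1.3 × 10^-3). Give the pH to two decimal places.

pH = 11.73

C5H10NH + H2O ⇌ C5H10NH2+ + OH-
From the ICE table, Kb = [OH-]²/(0.0276 − [OH-]) = 1.3 × 10^-3.
[OH-] is not negligible relative to C₀; solve [OH-]² + 0.0013·[OH-] − 3.59e-05 = 0.
[OH-] = [−0.0013 + √(0.0013² + 0.000144)]/2 = 5.38 × 10^-3 M
pOH = 2.27, so pH = 14.00 − pOH = 11.73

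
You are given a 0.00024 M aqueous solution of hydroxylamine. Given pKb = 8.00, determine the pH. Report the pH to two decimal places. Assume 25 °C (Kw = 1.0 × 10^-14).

NH2OH + H2O ⇌ NH3OH+ + OH-
Kb = 10^(−8.00) = 1.00 × 10^-8
Kb = [OH-]²/(0.00024 − [OH-]) = 1.00 × 10^-8
Since Kb ≪ C₀, [OH-] ≈ √(Kb·C₀) = 1.55 × 10^-6 M.
pOH = −log(1.55 × 10^-6) = 5.81; pH = 14.00 − 5.81 = 8.19

pH = 8.19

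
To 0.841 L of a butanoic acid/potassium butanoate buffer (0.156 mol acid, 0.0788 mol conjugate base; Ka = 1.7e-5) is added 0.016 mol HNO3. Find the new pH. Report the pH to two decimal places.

Added H+ converts CH3(CH2)2COO- to CH3(CH2)2COOH: CH3(CH2)2COOH → 0.172 mol, CH3(CH2)2COO- → 0.0628 mol.
pKa = −log(1.7 × 10^-5) = 4.770
pH = pKa + log([A⁻]/[HA]) = 4.770 + log(0.0628/0.172) = 4.770 -0.438

pH = 4.33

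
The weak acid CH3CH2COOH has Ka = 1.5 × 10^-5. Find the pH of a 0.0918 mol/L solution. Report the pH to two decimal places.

CH3CH2COOH ⇌ CH3CH2COO- + H+
From the ICE table, Ka = [H+]²/(0.0918 − [H+]) = 1.5 × 10^-5.
Neglecting [H+] in the denominator: [H+] = √(1.5 × 10^-5 × 0.0918) = 1.17 × 10^-3 M
([H+]/C₀ = 1.3% < 5%, so the approximation holds.)
pH = −log(1.17 × 10^-3) = 2.93

pH = 2.93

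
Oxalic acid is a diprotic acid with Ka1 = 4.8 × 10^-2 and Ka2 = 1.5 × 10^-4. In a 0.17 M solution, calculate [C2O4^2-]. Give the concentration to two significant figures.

1.5 × 10^-4 M

First ionization gives [H+] ≈ [HC2O4-] = 6.95 × 10^-2 M.
Second step: Ka2 = [H+][C2O4^2-]/[HC2O4-] ≈ [C2O4^2-] (since [H+] ≈ [HC2O4-]).
So [C2O4^2-] ≈ Ka2.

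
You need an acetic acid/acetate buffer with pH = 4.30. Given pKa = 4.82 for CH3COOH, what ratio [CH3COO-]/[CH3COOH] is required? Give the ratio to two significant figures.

pH = pKa + log(r) ⇒ log(r) = 4.30 − 4.82 = -0.52
r = [CH3COO-]/[CH3COOH] = 10^(-0.52) = 0.302

ratio = 0.30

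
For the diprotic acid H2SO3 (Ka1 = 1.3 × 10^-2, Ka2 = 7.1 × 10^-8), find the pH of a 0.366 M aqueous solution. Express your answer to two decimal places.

pH = 1.20

Ka1 ≫ Ka2, so treat the first dissociation as the only significant source of H+.
Ka1 = x²/(0.366 − x) = 1.3 × 10^-2
Solving the quadratic: x = (−Ka1 + √(Ka1² + 4·Ka1·C₀))/2 = 6.28 × 10^-2 M
pH = −log(6.28 × 10^-2) = 1.20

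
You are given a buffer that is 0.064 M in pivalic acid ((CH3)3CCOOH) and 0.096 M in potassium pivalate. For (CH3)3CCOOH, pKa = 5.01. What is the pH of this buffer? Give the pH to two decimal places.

pH = pKa + log([A⁻]/[HA]) = 5.01 + log(0.096/0.064)
pH = 5.01 + (+0.176) = 5.19

pH = 5.19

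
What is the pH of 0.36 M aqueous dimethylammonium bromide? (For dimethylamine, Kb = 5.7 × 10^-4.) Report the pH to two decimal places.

pH = 5.60

(CH3)2NH2+ is the conjugate acid of the weak base (CH3)2NH.
Ka = Kw/Kb = 1.0×10^-14 / 5.7 × 10^-4 = 1.75 × 10^-11
Ka = [H+]²/(0.36 − [H+]) = 1.75 × 10^-11
Assume [H+] ≪ 0.36: [H+] ≈ √(1.75 × 10^-11 × 0.36) = 2.51 × 10^-6 M
([H+]/C₀ = 0.0007% < 5%, so the approximation holds.)
pH = −log[H+] = −log(2.51 × 10^-6) = 5.60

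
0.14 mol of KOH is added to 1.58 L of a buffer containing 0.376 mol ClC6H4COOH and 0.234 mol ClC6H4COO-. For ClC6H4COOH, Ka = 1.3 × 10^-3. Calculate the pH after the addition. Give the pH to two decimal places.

pH = 3.09

After neutralization: n(ClC6H4COOH) = 0.236 mol, n(ClC6H4COO-) = 0.374 mol.
pKa = −log(1.3 × 10^-3) = 2.886
Henderson–Hasselbalch with mole ratio 0.374/0.236: pH = 2.886 + (+0.200)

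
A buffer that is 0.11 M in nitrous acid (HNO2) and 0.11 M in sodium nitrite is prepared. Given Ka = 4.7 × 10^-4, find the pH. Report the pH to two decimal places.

pKa = −log(4.7 × 10^-4) = 3.328
Henderson–Hasselbalch: pH = pKa + log([NO2-]/[HNO2]) = 3.328 + log(0.11/0.11)
pH = 3.328 + (+0.000) = 3.33

pH = 3.33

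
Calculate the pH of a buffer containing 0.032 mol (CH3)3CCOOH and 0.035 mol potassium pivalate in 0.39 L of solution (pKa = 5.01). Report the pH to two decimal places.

pH = 5.05

pH = pKa + log([A⁻]/[HA]) = 5.01 + log(0.035/0.032)
pH = 5.01 + (+0.039) = 5.05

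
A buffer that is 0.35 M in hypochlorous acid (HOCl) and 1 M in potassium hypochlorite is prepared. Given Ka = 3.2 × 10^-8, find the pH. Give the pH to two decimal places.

pKa = −log(3.2 × 10^-8) = 7.495
Using pH = pKa + log([base]/[acid]) with [base]/[acid] = 1/0.35:
pH = 7.495 + (+0.456) = 7.95

pH = 7.95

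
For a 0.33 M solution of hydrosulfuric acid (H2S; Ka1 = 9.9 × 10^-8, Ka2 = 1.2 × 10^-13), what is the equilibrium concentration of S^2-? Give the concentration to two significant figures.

First ionization gives [H+] ≈ [HS-] = 1.81 × 10^-4 M.
Second step: Ka2 = [H+][S^2-]/[HS-] ≈ [S^2-] (since [H+] ≈ [HS-]).
So [S^2-] ≈ Ka2.

1.2 × 10^-13 M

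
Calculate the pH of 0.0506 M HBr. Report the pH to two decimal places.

HBr is a strong acid and dissociates completely, so [H+] = 0.0506 M.
pH = -log(0.0506) = 1.30

pH = 1.30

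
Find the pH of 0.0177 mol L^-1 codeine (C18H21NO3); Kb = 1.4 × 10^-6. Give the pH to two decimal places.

C18H21NO3 + H2O ⇌ C18H22NO3+ + OH-
From the ICE table, Kb = [OH-]²/(0.0177 − [OH-]) = 1.4 × 10^-6.
Since Kb ≪ C₀, [OH-] ≈ √(Kb·C₀) = 1.57 × 10^-4 M.
Check: 0.89% ionized — well under 5%, approximation valid.
pOH = 3.80, so pH = 14.00 − pOH = 10.20

pH = 10.20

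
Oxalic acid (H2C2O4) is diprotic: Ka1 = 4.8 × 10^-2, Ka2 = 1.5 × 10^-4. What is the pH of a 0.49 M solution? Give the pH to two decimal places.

pH = 0.88

Since Ka1 ≫ Ka2, the first ionization dominates [H+].
Ka1 = x²/(0.49 − x) = 4.8 × 10^-2
Solving the quadratic: x = (−Ka1 + √(Ka1² + 4·Ka1·C₀))/2 = 1.31 × 10^-1 M
pH = −log(1.31 × 10^-1) = 0.88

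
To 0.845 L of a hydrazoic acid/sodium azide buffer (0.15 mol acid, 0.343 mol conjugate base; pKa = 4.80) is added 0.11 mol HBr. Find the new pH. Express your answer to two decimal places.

pH = 4.75

Added H+ converts N3- to HN3: HN3 → 0.26 mol, N3- → 0.233 mol.
Henderson–Hasselbalch with mole ratio 0.233/0.26: pH = 4.80 + (-0.048)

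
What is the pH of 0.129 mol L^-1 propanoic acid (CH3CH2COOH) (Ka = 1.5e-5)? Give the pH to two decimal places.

pH = 2.86

CH3CH2COOH ⇌ CH3CH2COO- + H+
Ka = [H+]²/(0.129 − [H+]) = 1.5 × 10^-5
Since Ka ≪ C₀, [H+] ≈ √(Ka·C₀) = 1.39 × 10^-3 M.
([H+]/C₀ = 1.1% < 5%, so the approximation holds.)
pH = −log[H+] = −log(1.39 × 10^-3) = 2.86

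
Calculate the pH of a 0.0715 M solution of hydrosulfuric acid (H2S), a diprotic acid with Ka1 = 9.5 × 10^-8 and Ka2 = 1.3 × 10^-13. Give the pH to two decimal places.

pH = 4.08

Since Ka1 ≫ Ka2, the first ionization dominates [H+].
Ka1 = x²/(0.0715 − x) = 9.5 × 10^-8
x ≈ √(9.5 × 10^-8 × 0.0715) = 8.24 × 10^-5 M
pH = −log(8.24 × 10^-5) = 4.08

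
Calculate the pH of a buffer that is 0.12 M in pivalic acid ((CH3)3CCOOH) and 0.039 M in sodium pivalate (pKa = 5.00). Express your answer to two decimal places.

Using pH = pKa + log([base]/[acid]) with [base]/[acid] = 0.039/0.12:
pH = 5.00 + (-0.488) = 4.51

pH = 4.51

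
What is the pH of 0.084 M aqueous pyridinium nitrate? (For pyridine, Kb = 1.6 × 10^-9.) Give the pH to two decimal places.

pH = 3.14

C5H5NH+ is the conjugate acid of the weak base C5H5N.
Ka = Kw/Kb = 1.0×10^-14 / 1.6 × 10^-9 = 6.25 × 10^-6
From the ICE table, Ka = [H+]²/(0.084 − [H+]) = 6.25 × 10^-6.
Since Ka ≪ C₀, [H+] ≈ √(Ka·C₀) = 7.25 × 10^-4 M.
([H+]/C₀ = 0.86% < 5%, so the approximation holds.)
pH = −log[H+] = −log(7.25 × 10^-4) = 3.14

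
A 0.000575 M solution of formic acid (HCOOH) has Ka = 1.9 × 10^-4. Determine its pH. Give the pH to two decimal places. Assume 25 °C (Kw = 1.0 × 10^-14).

HCOOH ⇌ HCOO- + H+
Ka = x²/(0.000575 − x) = 1.9 × 10^-4
x is not negligible relative to C₀; solve x² + 0.00019·x − 1.09e-07 = 0.
x = [−0.00019 + √(0.00019² + 4.37e-07)]/2 = 2.49 × 10^-4 M
pH = −log[H+] = −log(2.49 × 10^-4) = 3.60

pH = 3.60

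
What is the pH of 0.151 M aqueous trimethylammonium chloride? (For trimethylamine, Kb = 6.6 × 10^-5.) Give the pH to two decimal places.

(CH3)3NH+ is the conjugate acid of the weak base (CH3)3N.
Ka = Kw/Kb = 1.0×10^-14 / 6.6 × 10^-5 = 1.52 × 10^-10
Ka = x²/(0.151 − x) = 1.52 × 10^-10
Neglecting x in the denominator: x = √(1.52 × 10^-10 × 0.151) = 4.79 × 10^-6 M
Check: 0.0032% ionized — well under 5%, approximation valid.
pH = −log(4.79 × 10^-6) = 5.32

pH = 5.32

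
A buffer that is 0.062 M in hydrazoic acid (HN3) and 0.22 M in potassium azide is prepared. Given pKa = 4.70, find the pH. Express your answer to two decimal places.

Henderson–Hasselbalch: pH = pKa + log([N3-]/[HN3]) = 4.70 + log(0.22/0.062)
pH = 4.70 + (+0.550) = 5.25

pH = 5.25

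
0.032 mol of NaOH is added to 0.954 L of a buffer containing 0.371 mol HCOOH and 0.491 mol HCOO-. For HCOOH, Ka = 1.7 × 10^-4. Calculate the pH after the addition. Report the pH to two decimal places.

After neutralization: n(HCOOH) = 0.339 mol, n(HCOO-) = 0.523 mol.
pKa = −log(1.7 × 10^-4) = 3.770
pH = pKa + log(n_HCOO-/n_HCOOH) = 3.770 + log(0.523/0.339) = 3.770 + (+0.188)

pH = 3.96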